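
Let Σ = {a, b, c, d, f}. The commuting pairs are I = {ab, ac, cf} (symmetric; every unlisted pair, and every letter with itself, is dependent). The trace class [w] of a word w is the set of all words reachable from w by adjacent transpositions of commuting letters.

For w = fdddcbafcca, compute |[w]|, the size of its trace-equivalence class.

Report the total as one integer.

22

piece 0:f — minimal
piece 1:d rests on {0:f}
piece 2:d rests on {1:d}
piece 3:d rests on {2:d}
piece 4:c rests on {3:d}
piece 5:b rests on {4:c}
piece 6:a rests on {3:d}
piece 7:f rests on {5:b, 6:a}
piece 8:c rests on {5:b}
piece 9:c rests on {8:c}
piece 10:a rests on {7:f}
minimal pieces: {0:f}
ways to finish when only these pieces remain (= sum over removing one remaining piece with nothing left below it):
  1 left: {9}→1  {10}→1
  2 left: {7,10}→1  {8,9}→1  {9,10}→2
  3 left: {6,7,10}→1  {7,9,10}→3  {8,9,10}→3
  4 left: {6,7,9,10}→4  {7,8,9,10}→6
  5 left: {5,7,8,9,10}→6  {6,7,8,9,10}→10
  6 left: {4,5,7,8,9,10}→6  {5,6,7,8,9,10}→16
  7 left: {4,5,6,7,8,9,10}→22
  8 left: {3,4,5,6,7,8,9,10}→22
  9 left: {2,3,4,5,6,7,8,9,10}→22
  placing 0:f first → 22 extensions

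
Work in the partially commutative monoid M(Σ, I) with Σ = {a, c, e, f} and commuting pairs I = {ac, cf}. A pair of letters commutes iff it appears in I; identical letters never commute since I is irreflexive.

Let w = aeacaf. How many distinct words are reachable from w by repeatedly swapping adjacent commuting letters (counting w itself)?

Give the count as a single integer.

#0=a has no predecessor
#1=e depends on [0:a]
#2=a depends on [1:e]
#3=c depends on [1:e]
#4=a depends on [2:a]
#5=f depends on [4:a]
sources: [0:a]
N(rest) = Σ N(rest − s) over sources s of rest; N(one piece) = 1:
  size 1 → [3]=1  [5]=1
  size 2 → [3,5]=2  [4,5]=1
  size 3 → [2,4,5]=1  [3,4,5]=3
  size 4 → [2,3,4,5]=4
  first=0(a) contributes 4

4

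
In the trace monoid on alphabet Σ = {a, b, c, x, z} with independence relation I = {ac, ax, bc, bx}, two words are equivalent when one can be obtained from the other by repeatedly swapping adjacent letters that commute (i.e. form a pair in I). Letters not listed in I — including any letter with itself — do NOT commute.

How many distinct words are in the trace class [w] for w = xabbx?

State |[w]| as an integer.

piece 0:x — minimal
piece 1:a — minimal
piece 2:b rests on {1:a}
piece 3:b rests on {2:b}
piece 4:x rests on {0:x}
minimal pieces: {0:x, 1:a}
ways to finish when only these pieces remain (= sum over removing one remaining piece with nothing left below it):
  1 left: {3}→1  {4}→1
  2 left: {0,4}→1  {2,3}→1  {3,4}→2
  3 left: {0,3,4}→3  {1,2,3}→1  {2,3,4}→3
  placing 0:x first → 4 extensions
  placing 1:a first → 6 extensions
total linear extensions = 10

10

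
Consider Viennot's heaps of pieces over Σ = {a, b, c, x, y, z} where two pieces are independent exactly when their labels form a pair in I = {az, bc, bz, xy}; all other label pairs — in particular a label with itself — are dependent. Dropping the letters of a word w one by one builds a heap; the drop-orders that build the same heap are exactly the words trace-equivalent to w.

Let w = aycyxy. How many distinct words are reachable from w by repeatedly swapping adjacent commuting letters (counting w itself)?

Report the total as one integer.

3

drop 0:a onto floor
drop 1:y onto {0:a}
drop 2:c onto {1:y}
drop 3:y onto {2:c}
drop 4:x onto {2:c}
drop 5:y onto {3:y}
ground layer = {0:a}
drop-orders for the pieces not yet dropped (sum over which currently-grounded one goes next):
  1 to go: {4} 1  {5} 1
  2 to go: {3,5} 1  {4,5} 2
  3 to go: {3,4,5} 3
  4 to go: {2,3,4,5} 3
  if 0:a drops first: 3 orders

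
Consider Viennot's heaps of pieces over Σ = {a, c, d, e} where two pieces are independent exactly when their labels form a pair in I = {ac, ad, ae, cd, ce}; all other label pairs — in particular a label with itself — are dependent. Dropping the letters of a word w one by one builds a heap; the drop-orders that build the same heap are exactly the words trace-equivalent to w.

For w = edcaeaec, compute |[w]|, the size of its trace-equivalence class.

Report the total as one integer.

420

piece 0:e — minimal
piece 1:d rests on {0:e}
piece 2:c — minimal
piece 3:a — minimal
piece 4:e rests on {1:d}
piece 5:a rests on {3:a}
piece 6:e rests on {4:e}
piece 7:c rests on {2:c}
minimal pieces: {0:e, 2:c, 3:a}
ways to finish when only these pieces remain (= sum over removing one remaining piece with nothing left below it):
  1 left: {5}→1  {6}→1  {7}→1
  2 left: {2,7}→1  {3,5}→1  {4,6}→1  {5,6}→2  {5,7}→2  {6,7}→2
  3 left: {1,4,6}→1  {2,5,7}→3  {2,6,7}→3  {3,5,6}→3  {3,5,7}→3  {4,5,6}→3  {4,6,7}→3  {5,6,7}→6
  4 left: {0,1,4,6}→1  {1,4,5,6}→4  {1,4,6,7}→4  {2,3,5,7}→6  {2,4,6,7}→6  {2,5,6,7}→12  {3,4,5,6}→6  {3,5,6,7}→12  {4,5,6,7}→12
  5 left: {0,1,4,5,6}→5  {0,1,4,6,7}→5  {1,2,4,6,7}→10  {1,3,4,5,6}→10  {1,4,5,6,7}→20  {2,3,5,6,7}→30  {2,4,5,6,7}→30  {3,4,5,6,7}→30
  6 left: {0,1,2,4,6,7}→15  {0,1,3,4,5,6}→15  {0,1,4,5,6,7}→30  {1,2,4,5,6,7}→60  {1,3,4,5,6,7}→60  {2,3,4,5,6,7}→90
  placing 0:e first → 210 extensions
  placing 2:c first → 105 extensions
  placing 3:a first → 105 extensions
total linear extensions = 420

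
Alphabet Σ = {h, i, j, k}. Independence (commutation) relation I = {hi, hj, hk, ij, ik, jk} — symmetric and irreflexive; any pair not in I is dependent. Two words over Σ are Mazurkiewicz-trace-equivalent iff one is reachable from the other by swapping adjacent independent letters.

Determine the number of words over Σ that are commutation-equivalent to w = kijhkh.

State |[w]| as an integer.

180

piece 0:k — minimal
piece 1:i — minimal
piece 2:j — minimal
piece 3:h — minimal
piece 4:k rests on {0:k}
piece 5:h rests on {3:h}
minimal pieces: {0:k, 1:i, 2:j, 3:h}
ways to finish when only these pieces remain (= sum over removing one remaining piece with nothing left below it):
  1 left: {1}→1  {2}→1  {4}→1  {5}→1
  2 left: {0,4}→1  {1,2}→2  {1,4}→2  {1,5}→2  {2,4}→2  {2,5}→2  {3,5}→1  {4,5}→2
  3 left: {0,1,4}→3  {0,2,4}→3  {0,4,5}→3  {1,2,4}→6  {1,2,5}→6  {1,3,5}→3  {1,4,5}→6  {2,3,5}→3  {2,4,5}→6  {3,4,5}→3
  4 left: {0,1,2,4}→12  {0,1,4,5}→12  {0,2,4,5}→12  {0,3,4,5}→6  {1,2,3,5}→12  {1,2,4,5}→24  {1,3,4,5}→12  {2,3,4,5}→12
  placing 0:k first → 60 extensions
  placing 1:i first → 30 extensions
  placing 2:j first → 30 extensions
  placing 3:h first → 60 extensions
total linear extensions = 180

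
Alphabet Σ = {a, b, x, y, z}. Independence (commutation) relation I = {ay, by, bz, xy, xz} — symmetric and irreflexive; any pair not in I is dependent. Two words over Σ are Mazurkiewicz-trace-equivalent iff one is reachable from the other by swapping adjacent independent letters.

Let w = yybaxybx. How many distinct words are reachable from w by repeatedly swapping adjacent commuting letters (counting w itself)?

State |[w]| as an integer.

piece 0:y — minimal
piece 1:y rests on {0:y}
piece 2:b — minimal
piece 3:a rests on {2:b}
piece 4:x rests on {3:a}
piece 5:y rests on {1:y}
piece 6:b rests on {4:x}
piece 7:x rests on {6:b}
minimal pieces: {0:y, 2:b}
ways to finish when only these pieces remain (= sum over removing one remaining piece with nothing left below it):
  1 left: {5}→1  {7}→1
  2 left: {1,5}→1  {5,7}→2  {6,7}→1
  3 left: {0,1,5}→1  {1,5,7}→3  {4,6,7}→1  {5,6,7}→3
  4 left: {0,1,5,7}→4  {1,5,6,7}→6  {3,4,6,7}→1  {4,5,6,7}→4
  5 left: {0,1,5,6,7}→10  {1,4,5,6,7}→10  {2,3,4,6,7}→1  {3,4,5,6,7}→5
  6 left: {0,1,4,5,6,7}→20  {1,3,4,5,6,7}→15  {2,3,4,5,6,7}→6
  placing 0:y first → 21 extensions
  placing 2:b first → 35 extensions
total linear extensions = 56

56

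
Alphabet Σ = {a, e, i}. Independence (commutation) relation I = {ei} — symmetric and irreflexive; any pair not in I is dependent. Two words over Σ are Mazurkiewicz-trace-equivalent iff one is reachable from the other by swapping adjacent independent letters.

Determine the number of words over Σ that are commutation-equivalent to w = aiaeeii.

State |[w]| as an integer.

6

0(a) covers ∅
1(i) covers 0:a
2(a) covers 1:i
3(e) covers 2:a
4(e) covers 3:e
5(i) covers 2:a
6(i) covers 5:i
floor of heap: 0:a
completions by unplaced set U, small U first (add the entries for U minus each lowest piece of U):
  |U|=1: {4}:1  {6}:1
  |U|=2: {3,4}:1  {4,6}:2  {5,6}:1
  |U|=3: {3,4,6}:3  {4,5,6}:3
  |U|=4: {3,4,5,6}:6
  |U|=5: {2,3,4,5,6}:6
  start at 0(a): 6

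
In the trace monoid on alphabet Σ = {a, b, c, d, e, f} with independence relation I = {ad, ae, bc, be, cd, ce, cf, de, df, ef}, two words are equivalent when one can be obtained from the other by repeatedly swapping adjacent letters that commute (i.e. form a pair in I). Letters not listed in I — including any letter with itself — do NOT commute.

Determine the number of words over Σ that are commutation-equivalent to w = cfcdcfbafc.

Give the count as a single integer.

0(c) covers ∅
1(f) covers ∅
2(c) covers 0:c
3(d) covers ∅
4(c) covers 2:c
5(f) covers 1:f
6(b) covers 3:d, 5:f
7(a) covers 4:c, 6:b
8(f) covers 7:a
9(c) covers 7:a
floor of heap: 0:c, 1:f, 3:d
completions by unplaced set U, small U first (add the entries for U minus each lowest piece of U):
  |U|=1: {8}:1  {9}:1
  |U|=2: {8,9}:2
  |U|=3: {7,8,9}:2
  |U|=4: {4,7,8,9}:2  {6,7,8,9}:2
  |U|=5: {2,4,7,8,9}:2  {3,6,7,8,9}:2  {4,6,7,8,9}:4  {5,6,7,8,9}:2
  |U|=6: {0,2,4,7,8,9}:2  {1,5,6,7,8,9}:2  {2,4,6,7,8,9}:6  {3,4,6,7,8,9}:6  {3,5,6,7,8,9}:4  {4,5,6,7,8,9}:6
  |U|=7: {0,2,4,6,7,8,9}:8  {1,3,5,6,7,8,9}:6  {1,4,5,6,7,8,9}:8  {2,3,4,6,7,8,9}:12  {2,4,5,6,7,8,9}:12  {3,4,5,6,7,8,9}:16
  |U|=8: {0,2,3,4,6,7,8,9}:20  {0,2,4,5,6,7,8,9}:20  {1,2,4,5,6,7,8,9}:20  {1,3,4,5,6,7,8,9}:30  {2,3,4,5,6,7,8,9}:40
  start at 0(c): 90
  start at 1(f): 80
  start at 3(d): 40
sum over floor = 210

210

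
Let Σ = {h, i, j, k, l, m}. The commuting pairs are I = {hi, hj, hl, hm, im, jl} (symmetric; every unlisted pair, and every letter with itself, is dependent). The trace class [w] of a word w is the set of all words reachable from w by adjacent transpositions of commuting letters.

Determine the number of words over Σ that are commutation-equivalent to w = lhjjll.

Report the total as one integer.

drop 0:l onto floor
drop 1:h onto floor
drop 2:j onto floor
drop 3:j onto {2:j}
drop 4:l onto {0:l}
drop 5:l onto {4:l}
ground layer = {0:l, 1:h, 2:j}
drop-orders for the pieces not yet dropped (sum over which currently-grounded one goes next):
  1 to go: {1} 1  {3} 1  {5} 1
  2 to go: {1,3} 2  {1,5} 2  {2,3} 1  {3,5} 2  {4,5} 1
  3 to go: {0,4,5} 1  {1,2,3} 3  {1,3,5} 6  {1,4,5} 3  {2,3,5} 3  {3,4,5} 3
  4 to go: {0,1,4,5} 4  {0,3,4,5} 4  {1,2,3,5} 12  {1,3,4,5} 12  {2,3,4,5} 6
  if 0:l drops first: 30 orders
  if 1:h drops first: 10 orders
  if 2:j drops first: 20 orders
heap linearizations: 60

60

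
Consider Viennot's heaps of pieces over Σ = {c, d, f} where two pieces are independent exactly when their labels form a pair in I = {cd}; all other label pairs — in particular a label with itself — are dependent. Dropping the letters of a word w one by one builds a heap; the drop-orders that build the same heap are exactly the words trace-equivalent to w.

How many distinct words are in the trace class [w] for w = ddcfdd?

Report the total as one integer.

3

#0=d has no predecessor
#1=d depends on [0:d]
#2=c has no predecessor
#3=f depends on [1:d, 2:c]
#4=d depends on [3:f]
#5=d depends on [4:d]
sources: [0:d, 2:c]
N(rest) = Σ N(rest − s) over sources s of rest; N(one piece) = 1:
  size 1 → [5]=1
  size 2 → [4,5]=1
  size 3 → [3,4,5]=1
  size 4 → [1,3,4,5]=1  [2,3,4,5]=1
  first=0(d) contributes 2
  first=2(c) contributes 1
|[w]| = 3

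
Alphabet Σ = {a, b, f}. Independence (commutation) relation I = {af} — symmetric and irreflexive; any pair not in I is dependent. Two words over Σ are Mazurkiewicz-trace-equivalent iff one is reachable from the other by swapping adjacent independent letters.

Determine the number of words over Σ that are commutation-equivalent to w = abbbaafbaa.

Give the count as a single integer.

piece 0:a — minimal
piece 1:b rests on {0:a}
piece 2:b rests on {1:b}
piece 3:b rests on {2:b}
piece 4:a rests on {3:b}
piece 5:a rests on {4:a}
piece 6:f rests on {3:b}
piece 7:b rests on {5:a, 6:f}
piece 8:a rests on {7:b}
piece 9:a rests on {8:a}
minimal pieces: {0:a}
ways to finish when only these pieces remain (= sum over removing one remaining piece with nothing left below it):
  1 left: {9}→1
  2 left: {8,9}→1
  3 left: {7,8,9}→1
  4 left: {5,7,8,9}→1  {6,7,8,9}→1
  5 left: {4,5,7,8,9}→1  {5,6,7,8,9}→2
  6 left: {4,5,6,7,8,9}→3
  7 left: {3,4,5,6,7,8,9}→3
  8 left: {2,3,4,5,6,7,8,9}→3
  placing 0:a first → 3 extensions

3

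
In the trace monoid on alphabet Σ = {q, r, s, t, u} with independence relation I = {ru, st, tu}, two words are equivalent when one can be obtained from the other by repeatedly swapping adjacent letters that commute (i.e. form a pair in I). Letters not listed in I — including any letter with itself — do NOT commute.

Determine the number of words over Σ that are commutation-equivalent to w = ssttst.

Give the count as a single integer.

drop 0:s onto floor
drop 1:s onto {0:s}
drop 2:t onto floor
drop 3:t onto {2:t}
drop 4:s onto {1:s}
drop 5:t onto {3:t}
ground layer = {0:s, 2:t}
drop-orders for the pieces not yet dropped (sum over which currently-grounded one goes next):
  1 to go: {4} 1  {5} 1
  2 to go: {1,4} 1  {3,5} 1  {4,5} 2
  3 to go: {0,1,4} 1  {1,4,5} 3  {2,3,5} 1  {3,4,5} 3
  4 to go: {0,1,4,5} 4  {1,3,4,5} 6  {2,3,4,5} 4
  if 0:s drops first: 10 orders
  if 2:t drops first: 10 orders
heap linearizations: 20

20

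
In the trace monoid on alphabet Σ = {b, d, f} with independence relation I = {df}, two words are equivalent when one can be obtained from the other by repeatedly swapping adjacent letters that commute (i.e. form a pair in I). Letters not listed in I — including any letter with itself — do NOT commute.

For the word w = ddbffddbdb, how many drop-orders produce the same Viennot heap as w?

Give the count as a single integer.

#0=d has no predecessor
#1=d depends on [0:d]
#2=b depends on [1:d]
#3=f depends on [2:b]
#4=f depends on [3:f]
#5=d depends on [2:b]
#6=d depends on [5:d]
#7=b depends on [4:f, 6:d]
#8=d depends on [7:b]
#9=b depends on [8:d]
sources: [0:d]
N(rest) = Σ N(rest − s) over sources s of rest; N(one piece) = 1:
  size 1 → [9]=1
  size 2 → [8,9]=1
  size 3 → [7,8,9]=1
  size 4 → [4,7,8,9]=1  [6,7,8,9]=1
  size 5 → [3,4,7,8,9]=1  [4,6,7,8,9]=2  [5,6,7,8,9]=1
  size 6 → [3,4,6,7,8,9]=3  [4,5,6,7,8,9]=3
  size 7 → [3,4,5,6,7,8,9]=6
  size 8 → [2,3,4,5,6,7,8,9]=6
  first=0(d) contributes 6

6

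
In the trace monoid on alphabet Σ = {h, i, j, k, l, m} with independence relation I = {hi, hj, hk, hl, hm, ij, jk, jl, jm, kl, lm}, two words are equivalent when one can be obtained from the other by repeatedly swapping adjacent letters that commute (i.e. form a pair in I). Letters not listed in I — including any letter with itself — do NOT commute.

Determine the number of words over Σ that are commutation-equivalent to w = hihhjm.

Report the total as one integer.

60

0(h) covers ∅
1(i) covers ∅
2(h) covers 0:h
3(h) covers 2:h
4(j) covers ∅
5(m) covers 1:i
floor of heap: 0:h, 1:i, 4:j
completions by unplaced set U, small U first (add the entries for U minus each lowest piece of U):
  |U|=1: {3}:1  {4}:1  {5}:1
  |U|=2: {1,5}:1  {2,3}:1  {3,4}:2  {3,5}:2  {4,5}:2
  |U|=3: {0,2,3}:1  {1,3,5}:3  {1,4,5}:3  {2,3,4}:3  {2,3,5}:3  {3,4,5}:6
  |U|=4: {0,2,3,4}:4  {0,2,3,5}:4  {1,2,3,5}:6  {1,3,4,5}:12  {2,3,4,5}:12
  start at 0(h): 30
  start at 1(i): 20
  start at 4(j): 10
sum over floor = 60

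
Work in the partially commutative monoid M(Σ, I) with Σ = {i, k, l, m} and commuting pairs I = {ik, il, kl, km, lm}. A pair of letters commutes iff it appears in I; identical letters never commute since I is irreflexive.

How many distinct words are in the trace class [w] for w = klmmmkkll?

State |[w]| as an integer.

1680

piece 0:k — minimal
piece 1:l — minimal
piece 2:m — minimal
piece 3:m rests on {2:m}
piece 4:m rests on {3:m}
piece 5:k rests on {0:k}
piece 6:k rests on {5:k}
piece 7:l rests on {1:l}
piece 8:l rests on {7:l}
minimal pieces: {0:k, 1:l, 2:m}
ways to finish when only these pieces remain (= sum over removing one remaining piece with nothing left below it):
  1 left: {4}→1  {6}→1  {8}→1
  2 left: {3,4}→1  {4,6}→2  {4,8}→2  {5,6}→1  {6,8}→2  {7,8}→1
  3 left: {0,5,6}→1  {1,7,8}→1  {2,3,4}→1  {3,4,6}→3  {3,4,8}→3  {4,5,6}→3  {4,6,8}→6  {4,7,8}→3  {5,6,8}→3  {6,7,8}→3
  4 left: {0,4,5,6}→4  {0,5,6,8}→4  {1,4,7,8}→4  {1,6,7,8}→4  {2,3,4,6}→4  {2,3,4,8}→4  {3,4,5,6}→6  {3,4,6,8}→12  {3,4,7,8}→6  {4,5,6,8}→12  {4,6,7,8}→12  {5,6,7,8}→6
  5 left: {0,3,4,5,6}→10  {0,4,5,6,8}→20  {0,5,6,7,8}→10  {1,3,4,7,8}→10  {1,4,6,7,8}→20  {1,5,6,7,8}→10  {2,3,4,5,6}→10  {2,3,4,6,8}→20  {2,3,4,7,8}→10  {3,4,5,6,8}→30  {3,4,6,7,8}→30  {4,5,6,7,8}→30
  6 left: {0,1,5,6,7,8}→20  {0,2,3,4,5,6}→20  {0,3,4,5,6,8}→60  {0,4,5,6,7,8}→60  {1,2,3,4,7,8}→20  {1,3,4,6,7,8}→60  {1,4,5,6,7,8}→60  {2,3,4,5,6,8}→60  {2,3,4,6,7,8}→60  {3,4,5,6,7,8}→90
  7 left: {0,1,4,5,6,7,8}→140  {0,2,3,4,5,6,8}→140  {0,3,4,5,6,7,8}→210  {1,2,3,4,6,7,8}→140  {1,3,4,5,6,7,8}→210  {2,3,4,5,6,7,8}→210
  placing 0:k first → 560 extensions
  placing 1:l first → 560 extensions
  placing 2:m first → 560 extensions
total linear extensions = 1680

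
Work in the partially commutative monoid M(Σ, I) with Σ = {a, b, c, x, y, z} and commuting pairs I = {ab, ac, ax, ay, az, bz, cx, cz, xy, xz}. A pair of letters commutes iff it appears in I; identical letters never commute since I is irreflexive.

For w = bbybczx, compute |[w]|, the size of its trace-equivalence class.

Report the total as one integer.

piece 0:b — minimal
piece 1:b rests on {0:b}
piece 2:y rests on {1:b}
piece 3:b rests on {2:y}
piece 4:c rests on {3:b}
piece 5:z rests on {2:y}
piece 6:x rests on {3:b}
minimal pieces: {0:b}
ways to finish when only these pieces remain (= sum over removing one remaining piece with nothing left below it):
  1 left: {4}→1  {5}→1  {6}→1
  2 left: {4,5}→2  {4,6}→2  {5,6}→2
  3 left: {3,4,6}→2  {4,5,6}→6
  4 left: {3,4,5,6}→8
  5 left: {2,3,4,5,6}→8
  placing 0:b first → 8 extensions

8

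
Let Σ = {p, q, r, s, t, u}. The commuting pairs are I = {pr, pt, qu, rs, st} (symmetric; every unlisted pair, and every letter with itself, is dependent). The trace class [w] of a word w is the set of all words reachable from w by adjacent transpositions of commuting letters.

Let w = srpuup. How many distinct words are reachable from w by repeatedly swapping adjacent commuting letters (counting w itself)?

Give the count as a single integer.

3

0(s) covers ∅
1(r) covers ∅
2(p) covers 0:s
3(u) covers 1:r, 2:p
4(u) covers 3:u
5(p) covers 4:u
floor of heap: 0:s, 1:r
completions by unplaced set U, small U first (add the entries for U minus each lowest piece of U):
  |U|=1: {5}:1
  |U|=2: {4,5}:1
  |U|=3: {3,4,5}:1
  |U|=4: {1,3,4,5}:1  {2,3,4,5}:1
  start at 0(s): 2
  start at 1(r): 1
sum over floor = 3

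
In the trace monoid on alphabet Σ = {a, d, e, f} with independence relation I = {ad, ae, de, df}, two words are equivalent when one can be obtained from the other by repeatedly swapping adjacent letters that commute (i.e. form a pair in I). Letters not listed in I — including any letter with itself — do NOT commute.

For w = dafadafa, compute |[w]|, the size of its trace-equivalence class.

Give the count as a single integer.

drop 0:d onto floor
drop 1:a onto floor
drop 2:f onto {1:a}
drop 3:a onto {2:f}
drop 4:d onto {0:d}
drop 5:a onto {3:a}
drop 6:f onto {5:a}
drop 7:a onto {6:f}
ground layer = {0:d, 1:a}
drop-orders for the pieces not yet dropped (sum over which currently-grounded one goes next):
  1 to go: {4} 1  {7} 1
  2 to go: {0,4} 1  {4,7} 2  {6,7} 1
  3 to go: {0,4,7} 3  {4,6,7} 3  {5,6,7} 1
  4 to go: {0,4,6,7} 6  {3,5,6,7} 1  {4,5,6,7} 4
  5 to go: {0,4,5,6,7} 10  {2,3,5,6,7} 1  {3,4,5,6,7} 5
  6 to go: {0,3,4,5,6,7} 15  {1,2,3,5,6,7} 1  {2,3,4,5,6,7} 6
  if 0:d drops first: 7 orders
  if 1:a drops first: 21 orders
heap linearizations: 28

28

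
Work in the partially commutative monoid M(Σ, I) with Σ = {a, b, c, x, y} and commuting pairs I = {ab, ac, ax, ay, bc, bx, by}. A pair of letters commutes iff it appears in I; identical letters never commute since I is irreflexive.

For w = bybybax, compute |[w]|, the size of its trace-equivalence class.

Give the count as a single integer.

140

drop 0:b onto floor
drop 1:y onto floor
drop 2:b onto {0:b}
drop 3:y onto {1:y}
drop 4:b onto {2:b}
drop 5:a onto floor
drop 6:x onto {3:y}
ground layer = {0:b, 1:y, 5:a}
drop-orders for the pieces not yet dropped (sum over which currently-grounded one goes next):
  1 to go: {4} 1  {5} 1  {6} 1
  2 to go: {2,4} 1  {3,6} 1  {4,5} 2  {4,6} 2  {5,6} 2
  3 to go: {0,2,4} 1  {1,3,6} 1  {2,4,5} 3  {2,4,6} 3  {3,4,6} 3  {3,5,6} 3  {4,5,6} 6
  4 to go: {0,2,4,5} 4  {0,2,4,6} 4  {1,3,4,6} 4  {1,3,5,6} 4  {2,3,4,6} 6  {2,4,5,6} 12  {3,4,5,6} 12
  5 to go: {0,2,3,4,6} 10  {0,2,4,5,6} 20  {1,2,3,4,6} 10  {1,3,4,5,6} 20  {2,3,4,5,6} 30
  if 0:b drops first: 60 orders
  if 1:y drops first: 60 orders
  if 5:a drops first: 20 orders
heap linearizations: 140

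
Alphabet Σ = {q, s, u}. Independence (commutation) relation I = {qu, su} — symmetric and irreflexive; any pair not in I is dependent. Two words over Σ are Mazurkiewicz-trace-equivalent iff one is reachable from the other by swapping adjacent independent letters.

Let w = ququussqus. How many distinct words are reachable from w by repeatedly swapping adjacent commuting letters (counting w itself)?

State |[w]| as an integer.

210

piece 0:q — minimal
piece 1:u — minimal
piece 2:q rests on {0:q}
piece 3:u rests on {1:u}
piece 4:u rests on {3:u}
piece 5:s rests on {2:q}
piece 6:s rests on {5:s}
piece 7:q rests on {6:s}
piece 8:u rests on {4:u}
piece 9:s rests on {7:q}
minimal pieces: {0:q, 1:u}
ways to finish when only these pieces remain (= sum over removing one remaining piece with nothing left below it):
  1 left: {8}→1  {9}→1
  2 left: {4,8}→1  {7,9}→1  {8,9}→2
  3 left: {3,4,8}→1  {4,8,9}→3  {6,7,9}→1  {7,8,9}→3
  4 left: {1,3,4,8}→1  {3,4,8,9}→4  {4,7,8,9}→6  {5,6,7,9}→1  {6,7,8,9}→4
  5 left: {1,3,4,8,9}→5  {2,5,6,7,9}→1  {3,4,7,8,9}→10  {4,6,7,8,9}→10  {5,6,7,8,9}→5
  6 left: {0,2,5,6,7,9}→1  {1,3,4,7,8,9}→15  {2,5,6,7,8,9}→6  {3,4,6,7,8,9}→20  {4,5,6,7,8,9}→15
  7 left: {0,2,5,6,7,8,9}→7  {1,3,4,6,7,8,9}→35  {2,4,5,6,7,8,9}→21  {3,4,5,6,7,8,9}→35
  8 left: {0,2,4,5,6,7,8,9}→28  {1,3,4,5,6,7,8,9}→70  {2,3,4,5,6,7,8,9}→56
  placing 0:q first → 126 extensions
  placing 1:u first → 84 extensions
total linear extensions = 210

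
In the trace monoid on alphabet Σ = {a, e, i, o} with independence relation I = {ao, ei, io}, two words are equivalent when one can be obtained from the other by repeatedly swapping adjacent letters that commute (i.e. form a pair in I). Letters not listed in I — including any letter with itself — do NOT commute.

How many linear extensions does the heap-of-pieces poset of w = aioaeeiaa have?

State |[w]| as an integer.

#0=a has no predecessor
#1=i depends on [0:a]
#2=o has no predecessor
#3=a depends on [1:i]
#4=e depends on [2:o, 3:a]
#5=e depends on [4:e]
#6=i depends on [3:a]
#7=a depends on [5:e, 6:i]
#8=a depends on [7:a]
sources: [0:a, 2:o]
N(rest) = Σ N(rest − s) over sources s of rest; N(one piece) = 1:
  size 1 → [8]=1
  size 2 → [7,8]=1
  size 3 → [5,7,8]=1  [6,7,8]=1
  size 4 → [4,5,7,8]=1  [5,6,7,8]=2
  size 5 → [2,4,5,7,8]=1  [4,5,6,7,8]=3
  size 6 → [2,4,5,6,7,8]=4  [3,4,5,6,7,8]=3
  size 7 → [1,3,4,5,6,7,8]=3  [2,3,4,5,6,7,8]=7
  first=0(a) contributes 10
  first=2(o) contributes 3
|[w]| = 13

13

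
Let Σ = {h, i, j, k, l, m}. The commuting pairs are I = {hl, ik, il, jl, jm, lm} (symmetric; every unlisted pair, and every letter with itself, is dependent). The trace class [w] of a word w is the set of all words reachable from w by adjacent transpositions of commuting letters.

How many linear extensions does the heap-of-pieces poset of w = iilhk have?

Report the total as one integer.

4

piece 0:i — minimal
piece 1:i rests on {0:i}
piece 2:l — minimal
piece 3:h rests on {1:i}
piece 4:k rests on {2:l, 3:h}
minimal pieces: {0:i, 2:l}
ways to finish when only these pieces remain (= sum over removing one remaining piece with nothing left below it):
  1 left: {4}→1
  2 left: {2,4}→1  {3,4}→1
  3 left: {1,3,4}→1  {2,3,4}→2
  placing 0:i first → 3 extensions
  placing 2:l first → 1 extensions
total linear extensions = 4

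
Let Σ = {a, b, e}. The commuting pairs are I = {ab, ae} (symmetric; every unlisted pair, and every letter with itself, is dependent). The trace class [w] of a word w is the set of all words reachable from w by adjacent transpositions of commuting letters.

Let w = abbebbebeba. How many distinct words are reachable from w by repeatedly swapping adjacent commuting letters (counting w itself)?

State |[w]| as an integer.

55

drop 0:a onto floor
drop 1:b onto floor
drop 2:b onto {1:b}
drop 3:e onto {2:b}
drop 4:b onto {3:e}
drop 5:b onto {4:b}
drop 6:e onto {5:b}
drop 7:b onto {6:e}
drop 8:e onto {7:b}
drop 9:b onto {8:e}
drop 10:a onto {0:a}
ground layer = {0:a, 1:b}
drop-orders for the pieces not yet dropped (sum over which currently-grounded one goes next):
  1 to go: {9} 1  {10} 1
  2 to go: {0,10} 1  {8,9} 1  {9,10} 2
  3 to go: {0,9,10} 3  {7,8,9} 1  {8,9,10} 3
  4 to go: {0,8,9,10} 6  {6,7,8,9} 1  {7,8,9,10} 4
  5 to go: {0,7,8,9,10} 10  {5,6,7,8,9} 1  {6,7,8,9,10} 5
  6 to go: {0,6,7,8,9,10} 15  {4,5,6,7,8,9} 1  {5,6,7,8,9,10} 6
  7 to go: {0,5,6,7,8,9,10} 21  {3,4,5,6,7,8,9} 1  {4,5,6,7,8,9,10} 7
  8 to go: {0,4,5,6,7,8,9,10} 28  {2,3,4,5,6,7,8,9} 1  {3,4,5,6,7,8,9,10} 8
  9 to go: {0,3,4,5,6,7,8,9,10} 36  {1,2,3,4,5,6,7,8,9} 1  {2,3,4,5,6,7,8,9,10} 9
  if 0:a drops first: 10 orders
  if 1:b drops first: 45 orders
heap linearizations: 55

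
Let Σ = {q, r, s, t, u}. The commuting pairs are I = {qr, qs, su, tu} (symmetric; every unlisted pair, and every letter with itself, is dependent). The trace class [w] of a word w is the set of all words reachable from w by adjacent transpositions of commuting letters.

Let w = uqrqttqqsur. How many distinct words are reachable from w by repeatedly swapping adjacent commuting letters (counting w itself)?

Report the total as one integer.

12

piece 0:u — minimal
piece 1:q rests on {0:u}
piece 2:r rests on {0:u}
piece 3:q rests on {1:q}
piece 4:t rests on {2:r, 3:q}
piece 5:t rests on {4:t}
piece 6:q rests on {5:t}
piece 7:q rests on {6:q}
piece 8:s rests on {5:t}
piece 9:u rests on {7:q}
piece 10:r rests on {8:s, 9:u}
minimal pieces: {0:u}
ways to finish when only these pieces remain (= sum over removing one remaining piece with nothing left below it):
  1 left: {10}→1
  2 left: {8,10}→1  {9,10}→1
  3 left: {7,9,10}→1  {8,9,10}→2
  4 left: {6,7,9,10}→1  {7,8,9,10}→3
  5 left: {6,7,8,9,10}→4
  6 left: {5,6,7,8,9,10}→4
  7 left: {4,5,6,7,8,9,10}→4
  8 left: {2,4,5,6,7,8,9,10}→4  {3,4,5,6,7,8,9,10}→4
  9 left: {1,3,4,5,6,7,8,9,10}→4  {2,3,4,5,6,7,8,9,10}→8
  placing 0:u first → 12 extensions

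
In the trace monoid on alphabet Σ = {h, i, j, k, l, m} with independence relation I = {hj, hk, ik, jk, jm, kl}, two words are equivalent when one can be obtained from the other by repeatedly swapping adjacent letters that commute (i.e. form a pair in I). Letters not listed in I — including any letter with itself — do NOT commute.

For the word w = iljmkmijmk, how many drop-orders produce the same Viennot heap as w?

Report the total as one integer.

12

piece 0:i — minimal
piece 1:l rests on {0:i}
piece 2:j rests on {1:l}
piece 3:m rests on {1:l}
piece 4:k rests on {3:m}
piece 5:m rests on {4:k}
piece 6:i rests on {2:j, 5:m}
piece 7:j rests on {6:i}
piece 8:m rests on {6:i}
piece 9:k rests on {8:m}
minimal pieces: {0:i}
ways to finish when only these pieces remain (= sum over removing one remaining piece with nothing left below it):
  1 left: {7}→1  {9}→1
  2 left: {7,9}→2  {8,9}→1
  3 left: {7,8,9}→3
  4 left: {6,7,8,9}→3
  5 left: {2,6,7,8,9}→3  {5,6,7,8,9}→3
  6 left: {2,5,6,7,8,9}→6  {4,5,6,7,8,9}→3
  7 left: {2,4,5,6,7,8,9}→9  {3,4,5,6,7,8,9}→3
  8 left: {2,3,4,5,6,7,8,9}→12
  placing 0:i first → 12 extensions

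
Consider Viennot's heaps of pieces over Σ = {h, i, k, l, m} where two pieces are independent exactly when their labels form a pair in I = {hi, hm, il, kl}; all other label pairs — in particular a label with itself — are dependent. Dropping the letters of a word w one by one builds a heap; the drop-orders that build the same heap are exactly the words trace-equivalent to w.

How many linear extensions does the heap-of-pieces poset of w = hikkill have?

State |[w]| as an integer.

#0=h has no predecessor
#1=i has no predecessor
#2=k depends on [0:h, 1:i]
#3=k depends on [2:k]
#4=i depends on [3:k]
#5=l depends on [0:h]
#6=l depends on [5:l]
sources: [0:h, 1:i]
N(rest) = Σ N(rest − s) over sources s of rest; N(one piece) = 1:
  size 1 → [4]=1  [6]=1
  size 2 → [3,4]=1  [4,6]=2  [5,6]=1
  size 3 → [2,3,4]=1  [3,4,6]=3  [4,5,6]=3
  size 4 → [1,2,3,4]=1  [2,3,4,6]=4  [3,4,5,6]=6
  size 5 → [1,2,3,4,6]=5  [2,3,4,5,6]=10
  first=0(h) contributes 15
  first=1(i) contributes 10
|[w]| = 25

25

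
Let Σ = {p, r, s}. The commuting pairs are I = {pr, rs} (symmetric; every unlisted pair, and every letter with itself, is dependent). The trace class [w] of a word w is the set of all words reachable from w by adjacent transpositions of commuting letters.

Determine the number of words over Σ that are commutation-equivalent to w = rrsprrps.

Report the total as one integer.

#0=r has no predecessor
#1=r depends on [0:r]
#2=s has no predecessor
#3=p depends on [2:s]
#4=r depends on [1:r]
#5=r depends on [4:r]
#6=p depends on [3:p]
#7=s depends on [6:p]
sources: [0:r, 2:s]
N(rest) = Σ N(rest − s) over sources s of rest; N(one piece) = 1:
  size 1 → [5]=1  [7]=1
  size 2 → [4,5]=1  [5,7]=2  [6,7]=1
  size 3 → [1,4,5]=1  [3,6,7]=1  [4,5,7]=3  [5,6,7]=3
  size 4 → [0,1,4,5]=1  [1,4,5,7]=4  [2,3,6,7]=1  [3,5,6,7]=4  [4,5,6,7]=6
  size 5 → [0,1,4,5,7]=5  [1,4,5,6,7]=10  [2,3,5,6,7]=5  [3,4,5,6,7]=10
  size 6 → [0,1,4,5,6,7]=15  [1,3,4,5,6,7]=20  [2,3,4,5,6,7]=15
  first=0(r) contributes 35
  first=2(s) contributes 35
|[w]| = 70

70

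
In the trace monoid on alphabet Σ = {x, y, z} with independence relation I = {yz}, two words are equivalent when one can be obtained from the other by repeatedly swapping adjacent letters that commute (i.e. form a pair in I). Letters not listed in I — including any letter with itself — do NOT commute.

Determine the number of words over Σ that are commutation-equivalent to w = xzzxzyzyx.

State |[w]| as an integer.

piece 0:x — minimal
piece 1:z rests on {0:x}
piece 2:z rests on {1:z}
piece 3:x rests on {2:z}
piece 4:z rests on {3:x}
piece 5:y rests on {3:x}
piece 6:z rests on {4:z}
piece 7:y rests on {5:y}
piece 8:x rests on {6:z, 7:y}
minimal pieces: {0:x}
ways to finish when only these pieces remain (= sum over removing one remaining piece with nothing left below it):
  1 left: {8}→1
  2 left: {6,8}→1  {7,8}→1
  3 left: {4,6,8}→1  {5,7,8}→1  {6,7,8}→2
  4 left: {4,6,7,8}→3  {5,6,7,8}→3
  5 left: {4,5,6,7,8}→6
  6 left: {3,4,5,6,7,8}→6
  7 left: {2,3,4,5,6,7,8}→6
  placing 0:x first → 6 extensions

6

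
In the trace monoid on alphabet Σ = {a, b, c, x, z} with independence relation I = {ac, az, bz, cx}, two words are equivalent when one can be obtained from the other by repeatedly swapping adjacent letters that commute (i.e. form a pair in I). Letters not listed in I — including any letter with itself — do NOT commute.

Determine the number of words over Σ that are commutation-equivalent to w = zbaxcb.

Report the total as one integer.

0(z) covers ∅
1(b) covers ∅
2(a) covers 1:b
3(x) covers 0:z, 2:a
4(c) covers 0:z, 1:b
5(b) covers 3:x, 4:c
floor of heap: 0:z, 1:b
completions by unplaced set U, small U first (add the entries for U minus each lowest piece of U):
  |U|=1: {5}:1
  |U|=2: {3,5}:1  {4,5}:1
  |U|=3: {2,3,5}:1  {3,4,5}:2
  |U|=4: {0,3,4,5}:2  {2,3,4,5}:3
  start at 0(z): 3
  start at 1(b): 5
sum over floor = 8

8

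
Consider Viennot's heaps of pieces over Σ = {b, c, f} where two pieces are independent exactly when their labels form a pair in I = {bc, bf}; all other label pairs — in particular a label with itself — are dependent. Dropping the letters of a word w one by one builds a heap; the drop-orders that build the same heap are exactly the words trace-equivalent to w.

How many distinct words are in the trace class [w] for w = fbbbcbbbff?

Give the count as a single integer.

0(f) covers ∅
1(b) covers ∅
2(b) covers 1:b
3(b) covers 2:b
4(c) covers 0:f
5(b) covers 3:b
6(b) covers 5:b
7(b) covers 6:b
8(f) covers 4:c
9(f) covers 8:f
floor of heap: 0:f, 1:b
completions by unplaced set U, small U first (add the entries for U minus each lowest piece of U):
  |U|=1: {7}:1  {9}:1
  |U|=2: {6,7}:1  {7,9}:2  {8,9}:1
  |U|=3: {4,8,9}:1  {5,6,7}:1  {6,7,9}:3  {7,8,9}:3
  |U|=4: {0,4,8,9}:1  {3,5,6,7}:1  {4,7,8,9}:4  {5,6,7,9}:4  {6,7,8,9}:6
  |U|=5: {0,4,7,8,9}:5  {2,3,5,6,7}:1  {3,5,6,7,9}:5  {4,6,7,8,9}:10  {5,6,7,8,9}:10
  |U|=6: {0,4,6,7,8,9}:15  {1,2,3,5,6,7}:1  {2,3,5,6,7,9}:6  {3,5,6,7,8,9}:15  {4,5,6,7,8,9}:20
  |U|=7: {0,4,5,6,7,8,9}:35  {1,2,3,5,6,7,9}:7  {2,3,5,6,7,8,9}:21  {3,4,5,6,7,8,9}:35
  |U|=8: {0,3,4,5,6,7,8,9}:70  {1,2,3,5,6,7,8,9}:28  {2,3,4,5,6,7,8,9}:56
  start at 0(f): 84
  start at 1(b): 126
sum over floor = 210

210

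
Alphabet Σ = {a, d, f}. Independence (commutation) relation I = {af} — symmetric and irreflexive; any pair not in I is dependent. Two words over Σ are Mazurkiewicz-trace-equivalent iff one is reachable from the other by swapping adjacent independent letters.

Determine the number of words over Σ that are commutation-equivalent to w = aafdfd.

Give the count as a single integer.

0(a) covers ∅
1(a) covers 0:a
2(f) covers ∅
3(d) covers 1:a, 2:f
4(f) covers 3:d
5(d) covers 4:f
floor of heap: 0:a, 2:f
completions by unplaced set U, small U first (add the entries for U minus each lowest piece of U):
  |U|=1: {5}:1
  |U|=2: {4,5}:1
  |U|=3: {3,4,5}:1
  |U|=4: {1,3,4,5}:1  {2,3,4,5}:1
  start at 0(a): 2
  start at 2(f): 1
sum over floor = 3

3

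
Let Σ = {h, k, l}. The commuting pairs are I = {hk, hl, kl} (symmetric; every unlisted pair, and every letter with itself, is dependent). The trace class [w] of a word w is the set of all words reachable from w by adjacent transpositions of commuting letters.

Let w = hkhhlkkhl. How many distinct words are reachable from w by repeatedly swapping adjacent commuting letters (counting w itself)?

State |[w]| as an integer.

1260

#0=h has no predecessor
#1=k has no predecessor
#2=h depends on [0:h]
#3=h depends on [2:h]
#4=l has no predecessor
#5=k depends on [1:k]
#6=k depends on [5:k]
#7=h depends on [3:h]
#8=l depends on [4:l]
sources: [0:h, 1:k, 4:l]
N(rest) = Σ N(rest − s) over sources s of rest; N(one piece) = 1:
  size 1 → [6]=1  [7]=1  [8]=1
  size 2 → [3,7]=1  [4,8]=1  [5,6]=1  [6,7]=2  [6,8]=2  [7,8]=2
  size 3 → [1,5,6]=1  [2,3,7]=1  [3,6,7]=3  [3,7,8]=3  [4,6,8]=3  [4,7,8]=3  [5,6,7]=3  [5,6,8]=3  [6,7,8]=6
  size 4 → [0,2,3,7]=1  [1,5,6,7]=4  [1,5,6,8]=4  [2,3,6,7]=4  [2,3,7,8]=4  [3,4,7,8]=6  [3,5,6,7]=6  [3,6,7,8]=12  [4,5,6,8]=6  [4,6,7,8]=12  [5,6,7,8]=12
  size 5 → [0,2,3,6,7]=5  [0,2,3,7,8]=5  [1,3,5,6,7]=10  [1,4,5,6,8]=10  [1,5,6,7,8]=20  [2,3,4,7,8]=10  [2,3,5,6,7]=10  [2,3,6,7,8]=20  [3,4,6,7,8]=30  [3,5,6,7,8]=30  [4,5,6,7,8]=30
  size 6 → [0,2,3,4,7,8]=15  [0,2,3,5,6,7]=15  [0,2,3,6,7,8]=30  [1,2,3,5,6,7]=20  [1,3,5,6,7,8]=60  [1,4,5,6,7,8]=60  [2,3,4,6,7,8]=60  [2,3,5,6,7,8]=60  [3,4,5,6,7,8]=90
  size 7 → [0,1,2,3,5,6,7]=35  [0,2,3,4,6,7,8]=105  [0,2,3,5,6,7,8]=105  [1,2,3,5,6,7,8]=140  [1,3,4,5,6,7,8]=210  [2,3,4,5,6,7,8]=210
  first=0(h) contributes 560
  first=1(k) contributes 420
  first=4(l) contributes 280
|[w]| = 1260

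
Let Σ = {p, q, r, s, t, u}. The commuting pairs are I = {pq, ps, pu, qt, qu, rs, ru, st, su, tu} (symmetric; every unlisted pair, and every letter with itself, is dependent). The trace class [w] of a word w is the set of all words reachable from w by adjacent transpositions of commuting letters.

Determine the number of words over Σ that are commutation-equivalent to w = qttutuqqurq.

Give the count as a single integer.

3300

drop 0:q onto floor
drop 1:t onto floor
drop 2:t onto {1:t}
drop 3:u onto floor
drop 4:t onto {2:t}
drop 5:u onto {3:u}
drop 6:q onto {0:q}
drop 7:q onto {6:q}
drop 8:u onto {5:u}
drop 9:r onto {4:t, 7:q}
drop 10:q onto {9:r}
ground layer = {0:q, 1:t, 3:u}
drop-orders for the pieces not yet dropped (sum over which currently-grounded one goes next):
  1 to go: {8} 1  {10} 1
  2 to go: {5,8} 1  {8,10} 2  {9,10} 1
  3 to go: {3,5,8} 1  {4,9,10} 1  {5,8,10} 3  {7,9,10} 1  {8,9,10} 3
  4 to go: {2,4,9,10} 1  {3,5,8,10} 4  {4,7,9,10} 2  {4,8,9,10} 4  {5,8,9,10} 6  {6,7,9,10} 1  {7,8,9,10} 4
  5 to go: {0,6,7,9,10} 1  {1,2,4,9,10} 1  {2,4,7,9,10} 3  {2,4,8,9,10} 5  {3,5,8,9,10} 10  {4,5,8,9,10} 10  {4,6,7,9,10} 3  {4,7,8,9,10} 10  {5,7,8,9,10} 10  {6,7,8,9,10} 5
  6 to go: {0,4,6,7,9,10} 4  {0,6,7,8,9,10} 6  {1,2,4,7,9,10} 4  {1,2,4,8,9,10} 6  {2,4,5,8,9,10} 15  {2,4,6,7,9,10} 6  {2,4,7,8,9,10} 18  {3,4,5,8,9,10} 20  {3,5,7,8,9,10} 20  {4,5,7,8,9,10} 30  {4,6,7,8,9,10} 18  {5,6,7,8,9,10} 15
  7 to go: {0,2,4,6,7,9,10} 10  {0,4,6,7,8,9,10} 28  {0,5,6,7,8,9,10} 21  {1,2,4,5,8,9,10} 21  {1,2,4,6,7,9,10} 10  {1,2,4,7,8,9,10} 28  {2,3,4,5,8,9,10} 35  {2,4,5,7,8,9,10} 63  {2,4,6,7,8,9,10} 42  {3,4,5,7,8,9,10} 70  {3,5,6,7,8,9,10} 35  {4,5,6,7,8,9,10} 63
  8 to go: {0,1,2,4,6,7,9,10} 20  {0,2,4,6,7,8,9,10} 80  {0,3,5,6,7,8,9,10} 56  {0,4,5,6,7,8,9,10} 112  {1,2,3,4,5,8,9,10} 56  {1,2,4,5,7,8,9,10} 112  {1,2,4,6,7,8,9,10} 80  {2,3,4,5,7,8,9,10} 168  {2,4,5,6,7,8,9,10} 168  {3,4,5,6,7,8,9,10} 168
  9 to go: {0,1,2,4,6,7,8,9,10} 180  {0,2,4,5,6,7,8,9,10} 360  {0,3,4,5,6,7,8,9,10} 336  {1,2,3,4,5,7,8,9,10} 336  {1,2,4,5,6,7,8,9,10} 360  {2,3,4,5,6,7,8,9,10} 504
  if 0:q drops first: 1200 orders
  if 1:t drops first: 1200 orders
  if 3:u drops first: 900 orders
heap linearizations: 3300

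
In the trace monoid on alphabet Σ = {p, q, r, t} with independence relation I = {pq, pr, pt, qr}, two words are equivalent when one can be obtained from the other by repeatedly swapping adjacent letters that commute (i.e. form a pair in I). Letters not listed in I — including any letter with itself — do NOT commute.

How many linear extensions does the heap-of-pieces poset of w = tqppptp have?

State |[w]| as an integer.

#0=t has no predecessor
#1=q depends on [0:t]
#2=p has no predecessor
#3=p depends on [2:p]
#4=p depends on [3:p]
#5=t depends on [1:q]
#6=p depends on [4:p]
sources: [0:t, 2:p]
N(rest) = Σ N(rest − s) over sources s of rest; N(one piece) = 1:
  size 1 → [5]=1  [6]=1
  size 2 → [1,5]=1  [4,6]=1  [5,6]=2
  size 3 → [0,1,5]=1  [1,5,6]=3  [3,4,6]=1  [4,5,6]=3
  size 4 → [0,1,5,6]=4  [1,4,5,6]=6  [2,3,4,6]=1  [3,4,5,6]=4
  size 5 → [0,1,4,5,6]=10  [1,3,4,5,6]=10  [2,3,4,5,6]=5
  first=0(t) contributes 15
  first=2(p) contributes 20
|[w]| = 35

35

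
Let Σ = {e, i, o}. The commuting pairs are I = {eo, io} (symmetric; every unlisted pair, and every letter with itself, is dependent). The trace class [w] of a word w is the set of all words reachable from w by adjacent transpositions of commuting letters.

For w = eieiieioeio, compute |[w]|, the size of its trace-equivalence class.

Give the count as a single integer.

55

piece 0:e — minimal
piece 1:i rests on {0:e}
piece 2:e rests on {1:i}
piece 3:i rests on {2:e}
piece 4:i rests on {3:i}
piece 5:e rests on {4:i}
piece 6:i rests on {5:e}
piece 7:o — minimal
piece 8:e rests on {6:i}
piece 9:i rests on {8:e}
piece 10:o rests on {7:o}
minimal pieces: {0:e, 7:o}
ways to finish when only these pieces remain (= sum over removing one remaining piece with nothing left below it):
  1 left: {9}→1  {10}→1
  2 left: {7,10}→1  {8,9}→1  {9,10}→2
  3 left: {6,8,9}→1  {7,9,10}→3  {8,9,10}→3
  4 left: {5,6,8,9}→1  {6,8,9,10}→4  {7,8,9,10}→6
  5 left: {4,5,6,8,9}→1  {5,6,8,9,10}→5  {6,7,8,9,10}→10
  6 left: {3,4,5,6,8,9}→1  {4,5,6,8,9,10}→6  {5,6,7,8,9,10}→15
  7 left: {2,3,4,5,6,8,9}→1  {3,4,5,6,8,9,10}→7  {4,5,6,7,8,9,10}→21
  8 left: {1,2,3,4,5,6,8,9}→1  {2,3,4,5,6,8,9,10}→8  {3,4,5,6,7,8,9,10}→28
  9 left: {0,1,2,3,4,5,6,8,9}→1  {1,2,3,4,5,6,8,9,10}→9  {2,3,4,5,6,7,8,9,10}→36
  placing 0:e first → 45 extensions
  placing 7:o first → 10 extensions
total linear extensions = 55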